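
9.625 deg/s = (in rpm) 1.604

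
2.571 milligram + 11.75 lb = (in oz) 188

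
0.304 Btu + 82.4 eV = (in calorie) 76.66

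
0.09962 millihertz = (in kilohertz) 9.962e-08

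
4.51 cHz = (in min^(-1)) 2.706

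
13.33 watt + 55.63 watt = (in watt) 68.96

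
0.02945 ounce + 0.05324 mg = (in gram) 0.8349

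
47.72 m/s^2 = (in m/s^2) 47.72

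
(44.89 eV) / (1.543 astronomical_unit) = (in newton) 3.116e-29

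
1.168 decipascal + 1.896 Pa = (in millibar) 0.02013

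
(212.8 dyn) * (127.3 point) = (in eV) 5.965e+14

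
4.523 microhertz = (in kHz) 4.523e-09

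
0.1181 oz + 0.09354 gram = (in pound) 0.007587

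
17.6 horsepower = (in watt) 1.312e+04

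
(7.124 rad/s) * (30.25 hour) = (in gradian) 4.939e+07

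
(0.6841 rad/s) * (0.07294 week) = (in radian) 3.018e+04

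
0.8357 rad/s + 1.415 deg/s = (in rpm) 8.216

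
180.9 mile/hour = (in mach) 0.2375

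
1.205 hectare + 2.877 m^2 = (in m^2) 1.205e+04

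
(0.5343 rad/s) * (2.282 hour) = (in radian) 4389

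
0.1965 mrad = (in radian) 0.0001965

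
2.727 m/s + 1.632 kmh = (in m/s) 3.18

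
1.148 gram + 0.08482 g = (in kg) 0.001233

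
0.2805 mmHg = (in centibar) 0.0374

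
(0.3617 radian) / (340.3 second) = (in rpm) 0.01015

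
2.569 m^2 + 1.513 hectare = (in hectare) 1.513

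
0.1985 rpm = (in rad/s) 0.02079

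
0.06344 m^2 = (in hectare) 6.344e-06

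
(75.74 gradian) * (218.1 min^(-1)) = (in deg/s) 247.8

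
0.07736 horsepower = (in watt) 57.69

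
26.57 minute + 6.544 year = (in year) 6.544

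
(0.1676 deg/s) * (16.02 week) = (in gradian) 1.804e+06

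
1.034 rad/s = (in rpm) 9.874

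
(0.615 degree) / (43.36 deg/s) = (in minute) 0.0002364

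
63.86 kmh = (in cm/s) 1774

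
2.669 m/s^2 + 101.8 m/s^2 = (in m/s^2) 104.5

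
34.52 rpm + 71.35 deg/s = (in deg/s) 278.5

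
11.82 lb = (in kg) 5.361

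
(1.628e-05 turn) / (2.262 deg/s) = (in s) 0.002591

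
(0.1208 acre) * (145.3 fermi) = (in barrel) 4.468e-10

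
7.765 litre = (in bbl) 0.04884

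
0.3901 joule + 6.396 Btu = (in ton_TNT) 1.613e-06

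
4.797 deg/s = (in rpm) 0.7995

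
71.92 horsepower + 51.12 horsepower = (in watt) 9.175e+04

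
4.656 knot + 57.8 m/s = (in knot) 117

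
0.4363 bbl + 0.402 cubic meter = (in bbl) 2.965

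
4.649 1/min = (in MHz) 7.748e-08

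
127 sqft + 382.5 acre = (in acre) 382.5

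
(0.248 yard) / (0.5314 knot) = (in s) 0.8295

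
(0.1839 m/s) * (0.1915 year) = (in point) 3.148e+09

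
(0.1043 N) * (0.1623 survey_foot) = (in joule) 0.00516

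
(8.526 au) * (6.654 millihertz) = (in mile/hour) 1.898e+10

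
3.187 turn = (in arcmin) 6.884e+04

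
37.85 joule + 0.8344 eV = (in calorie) 9.046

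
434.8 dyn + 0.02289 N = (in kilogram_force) 0.002778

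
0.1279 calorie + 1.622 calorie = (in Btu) 0.00694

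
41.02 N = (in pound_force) 9.222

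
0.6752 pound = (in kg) 0.3063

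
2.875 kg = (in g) 2875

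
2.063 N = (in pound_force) 0.4638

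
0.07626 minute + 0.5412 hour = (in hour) 0.5425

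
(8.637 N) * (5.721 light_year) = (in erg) 4.675e+24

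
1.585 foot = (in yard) 0.5283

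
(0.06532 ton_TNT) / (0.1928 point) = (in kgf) 4.097e+11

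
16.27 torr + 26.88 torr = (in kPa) 5.753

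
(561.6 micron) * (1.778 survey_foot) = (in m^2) 0.0003044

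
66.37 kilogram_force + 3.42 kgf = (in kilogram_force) 69.79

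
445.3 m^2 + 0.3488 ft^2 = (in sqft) 4794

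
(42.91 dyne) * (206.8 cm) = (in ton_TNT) 2.121e-13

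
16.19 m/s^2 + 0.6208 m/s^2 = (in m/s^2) 16.81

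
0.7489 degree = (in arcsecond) 2696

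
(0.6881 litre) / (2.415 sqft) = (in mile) 1.906e-06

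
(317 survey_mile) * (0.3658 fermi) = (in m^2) 1.866e-10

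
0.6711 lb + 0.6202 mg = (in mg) 3.044e+05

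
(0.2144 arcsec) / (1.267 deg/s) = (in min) 7.834e-07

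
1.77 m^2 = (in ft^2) 19.05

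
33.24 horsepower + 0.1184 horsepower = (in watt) 2.488e+04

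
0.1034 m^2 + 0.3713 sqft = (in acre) 3.407e-05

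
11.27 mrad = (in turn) 0.001794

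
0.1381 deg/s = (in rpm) 0.02302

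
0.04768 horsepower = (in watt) 35.55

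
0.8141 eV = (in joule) 1.304e-19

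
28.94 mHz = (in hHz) 0.0002894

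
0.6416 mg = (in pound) 1.414e-06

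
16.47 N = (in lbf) 3.703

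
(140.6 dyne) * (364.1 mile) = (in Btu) 0.7809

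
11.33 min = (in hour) 0.1888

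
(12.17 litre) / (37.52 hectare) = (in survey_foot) 1.064e-07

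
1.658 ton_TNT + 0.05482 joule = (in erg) 6.937e+16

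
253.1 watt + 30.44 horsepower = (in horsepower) 30.78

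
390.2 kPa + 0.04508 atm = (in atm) 3.896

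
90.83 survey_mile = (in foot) 4.796e+05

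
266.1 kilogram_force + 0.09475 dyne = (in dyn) 2.61e+08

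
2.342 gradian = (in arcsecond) 7588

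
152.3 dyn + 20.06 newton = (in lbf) 4.51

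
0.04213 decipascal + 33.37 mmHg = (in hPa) 44.49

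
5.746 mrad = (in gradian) 0.3658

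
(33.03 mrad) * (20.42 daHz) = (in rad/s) 6.745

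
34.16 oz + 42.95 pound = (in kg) 20.45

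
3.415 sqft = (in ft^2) 3.415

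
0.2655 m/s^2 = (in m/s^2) 0.2655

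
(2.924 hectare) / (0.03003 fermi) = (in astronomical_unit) 6.509e+09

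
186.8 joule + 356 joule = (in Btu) 0.5145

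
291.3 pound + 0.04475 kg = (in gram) 1.322e+05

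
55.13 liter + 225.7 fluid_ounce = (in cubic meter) 0.0618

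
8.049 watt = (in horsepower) 0.01079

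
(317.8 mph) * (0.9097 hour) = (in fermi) 4.653e+20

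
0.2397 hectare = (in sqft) 2.58e+04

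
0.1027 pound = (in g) 46.58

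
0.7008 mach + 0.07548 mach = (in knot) 513.8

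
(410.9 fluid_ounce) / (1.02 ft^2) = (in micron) 1.282e+05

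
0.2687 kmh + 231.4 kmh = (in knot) 125.1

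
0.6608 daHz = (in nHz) 6.608e+09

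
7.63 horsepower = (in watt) 5690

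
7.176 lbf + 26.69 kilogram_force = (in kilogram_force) 29.94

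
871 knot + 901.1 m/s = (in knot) 2623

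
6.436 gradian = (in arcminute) 347.5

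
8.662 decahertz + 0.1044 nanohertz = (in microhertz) 8.662e+07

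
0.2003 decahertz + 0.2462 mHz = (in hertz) 2.003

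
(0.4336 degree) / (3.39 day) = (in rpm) 2.467e-07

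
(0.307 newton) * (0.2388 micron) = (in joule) 7.331e-08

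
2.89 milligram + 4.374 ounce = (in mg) 1.24e+05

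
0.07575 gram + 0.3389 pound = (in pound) 0.3391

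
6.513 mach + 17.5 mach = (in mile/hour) 1.829e+04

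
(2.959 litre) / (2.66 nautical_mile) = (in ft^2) 6.465e-06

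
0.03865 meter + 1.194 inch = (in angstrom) 6.898e+08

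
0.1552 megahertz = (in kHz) 155.2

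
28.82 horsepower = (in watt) 2.149e+04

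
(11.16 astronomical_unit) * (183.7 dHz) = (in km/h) 1.104e+14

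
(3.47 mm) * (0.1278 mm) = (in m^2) 4.435e-07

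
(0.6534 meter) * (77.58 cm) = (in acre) 0.0001253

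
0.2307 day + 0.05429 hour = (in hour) 5.591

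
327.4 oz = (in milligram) 9.282e+06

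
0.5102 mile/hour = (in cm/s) 22.81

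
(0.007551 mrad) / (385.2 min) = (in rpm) 3.12e-09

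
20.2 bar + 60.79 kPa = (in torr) 1.561e+04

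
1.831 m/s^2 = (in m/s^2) 1.831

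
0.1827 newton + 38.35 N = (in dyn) 3.853e+06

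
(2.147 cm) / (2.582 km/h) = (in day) 3.465e-07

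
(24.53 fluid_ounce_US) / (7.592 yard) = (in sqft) 0.001125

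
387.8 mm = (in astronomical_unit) 2.592e-12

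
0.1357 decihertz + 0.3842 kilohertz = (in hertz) 384.2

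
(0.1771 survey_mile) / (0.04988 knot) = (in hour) 3.085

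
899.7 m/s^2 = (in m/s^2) 899.7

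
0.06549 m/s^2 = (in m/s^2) 0.06549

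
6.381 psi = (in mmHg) 330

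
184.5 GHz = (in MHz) 1.845e+05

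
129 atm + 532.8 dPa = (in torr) 9.804e+04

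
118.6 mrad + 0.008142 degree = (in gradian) 7.559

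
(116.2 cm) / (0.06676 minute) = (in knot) 0.5639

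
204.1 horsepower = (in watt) 1.522e+05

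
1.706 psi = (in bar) 0.1176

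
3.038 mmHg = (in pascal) 405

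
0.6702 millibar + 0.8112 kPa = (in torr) 6.587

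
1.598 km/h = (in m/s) 0.4439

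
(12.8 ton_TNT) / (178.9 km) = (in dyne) 2.994e+10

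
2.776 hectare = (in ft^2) 2.988e+05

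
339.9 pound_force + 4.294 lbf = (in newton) 1531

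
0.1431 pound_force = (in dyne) 6.365e+04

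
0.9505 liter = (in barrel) 0.005978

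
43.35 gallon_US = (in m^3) 0.1641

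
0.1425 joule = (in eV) 8.894e+17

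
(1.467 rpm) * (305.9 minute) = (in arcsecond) 5.816e+08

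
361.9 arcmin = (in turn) 0.01675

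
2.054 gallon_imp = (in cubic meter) 0.009338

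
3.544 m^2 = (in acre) 0.0008757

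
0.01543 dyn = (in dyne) 0.01543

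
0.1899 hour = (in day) 0.007913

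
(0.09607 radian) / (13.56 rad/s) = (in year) 2.247e-10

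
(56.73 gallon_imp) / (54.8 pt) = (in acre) 0.003296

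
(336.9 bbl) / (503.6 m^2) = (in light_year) 1.124e-17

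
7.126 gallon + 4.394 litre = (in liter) 31.37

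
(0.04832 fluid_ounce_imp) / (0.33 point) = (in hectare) 1.179e-06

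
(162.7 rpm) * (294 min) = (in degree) 1.722e+07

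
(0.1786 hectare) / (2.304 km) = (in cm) 77.52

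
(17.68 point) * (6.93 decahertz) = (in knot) 0.8402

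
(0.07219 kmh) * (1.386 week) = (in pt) 4.765e+07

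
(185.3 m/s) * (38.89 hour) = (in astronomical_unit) 0.0001734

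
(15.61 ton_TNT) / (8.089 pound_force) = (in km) 1.815e+06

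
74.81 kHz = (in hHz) 748.1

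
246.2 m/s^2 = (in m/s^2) 246.2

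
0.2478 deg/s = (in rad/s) 0.004325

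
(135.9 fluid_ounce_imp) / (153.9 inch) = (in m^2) 0.0009878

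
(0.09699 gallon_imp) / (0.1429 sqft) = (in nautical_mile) 1.793e-05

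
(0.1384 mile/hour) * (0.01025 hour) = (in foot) 7.49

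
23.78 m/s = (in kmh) 85.61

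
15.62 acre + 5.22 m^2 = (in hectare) 6.322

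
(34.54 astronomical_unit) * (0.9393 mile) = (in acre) 1.93e+12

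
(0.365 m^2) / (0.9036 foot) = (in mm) 1325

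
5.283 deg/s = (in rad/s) 0.09221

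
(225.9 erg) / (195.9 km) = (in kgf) 1.176e-11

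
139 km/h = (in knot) 75.05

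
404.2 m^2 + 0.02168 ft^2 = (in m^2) 404.2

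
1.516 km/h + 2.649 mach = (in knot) 1754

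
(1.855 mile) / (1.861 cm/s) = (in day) 1.857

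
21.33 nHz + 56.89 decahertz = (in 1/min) 3.413e+04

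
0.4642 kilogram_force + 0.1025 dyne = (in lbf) 1.023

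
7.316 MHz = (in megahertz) 7.316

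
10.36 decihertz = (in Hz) 1.036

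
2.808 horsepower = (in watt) 2094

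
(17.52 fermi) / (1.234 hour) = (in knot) 7.666e-18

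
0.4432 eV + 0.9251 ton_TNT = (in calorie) 9.251e+08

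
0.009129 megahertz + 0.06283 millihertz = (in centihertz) 9.129e+05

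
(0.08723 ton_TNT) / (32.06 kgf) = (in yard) 1.27e+06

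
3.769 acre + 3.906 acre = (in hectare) 3.106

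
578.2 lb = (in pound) 578.2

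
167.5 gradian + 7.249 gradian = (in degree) 157.3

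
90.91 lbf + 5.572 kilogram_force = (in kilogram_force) 46.81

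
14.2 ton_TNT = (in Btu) 5.631e+07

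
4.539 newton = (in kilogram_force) 0.4628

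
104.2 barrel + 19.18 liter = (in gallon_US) 4381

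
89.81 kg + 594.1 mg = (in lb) 198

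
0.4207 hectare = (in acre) 1.04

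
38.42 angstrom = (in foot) 1.26e-08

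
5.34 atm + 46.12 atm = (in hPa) 5.214e+04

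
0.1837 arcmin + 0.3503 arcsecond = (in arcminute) 0.1895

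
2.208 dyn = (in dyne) 2.208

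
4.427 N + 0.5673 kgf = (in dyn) 9.99e+05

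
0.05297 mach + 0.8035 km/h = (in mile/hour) 40.85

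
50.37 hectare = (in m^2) 5.037e+05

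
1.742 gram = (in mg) 1742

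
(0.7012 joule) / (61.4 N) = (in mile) 7.096e-06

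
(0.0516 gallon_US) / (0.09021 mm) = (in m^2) 2.165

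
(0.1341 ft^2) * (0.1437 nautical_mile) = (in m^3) 3.316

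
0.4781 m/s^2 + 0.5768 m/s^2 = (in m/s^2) 1.055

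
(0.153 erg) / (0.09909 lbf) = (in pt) 9.84e-05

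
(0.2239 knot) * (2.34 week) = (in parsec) 5.283e-12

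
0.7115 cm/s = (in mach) 2.09e-05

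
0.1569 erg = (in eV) 9.793e+10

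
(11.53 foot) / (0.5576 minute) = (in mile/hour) 0.235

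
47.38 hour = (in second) 1.706e+05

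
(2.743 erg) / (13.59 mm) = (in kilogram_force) 2.058e-06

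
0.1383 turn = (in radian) 0.869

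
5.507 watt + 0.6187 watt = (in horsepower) 0.008215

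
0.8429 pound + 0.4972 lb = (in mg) 6.079e+05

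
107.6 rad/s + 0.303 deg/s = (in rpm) 1028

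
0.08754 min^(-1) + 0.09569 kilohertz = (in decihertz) 956.9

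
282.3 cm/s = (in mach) 0.008291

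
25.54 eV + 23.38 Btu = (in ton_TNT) 5.896e-06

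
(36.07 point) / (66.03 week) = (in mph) 7.128e-10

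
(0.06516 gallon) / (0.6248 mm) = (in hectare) 3.948e-05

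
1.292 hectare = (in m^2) 1.292e+04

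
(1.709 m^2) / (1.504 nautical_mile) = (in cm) 0.06136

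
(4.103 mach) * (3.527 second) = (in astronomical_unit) 3.294e-08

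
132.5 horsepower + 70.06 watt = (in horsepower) 132.6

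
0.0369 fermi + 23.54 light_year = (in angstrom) 2.227e+27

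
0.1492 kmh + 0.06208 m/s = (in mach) 0.000304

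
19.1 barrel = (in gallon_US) 802.2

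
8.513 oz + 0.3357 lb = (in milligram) 3.936e+05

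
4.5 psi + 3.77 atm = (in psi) 59.9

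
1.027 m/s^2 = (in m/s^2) 1.027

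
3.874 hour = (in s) 1.395e+04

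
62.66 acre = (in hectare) 25.36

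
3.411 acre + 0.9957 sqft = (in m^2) 1.38e+04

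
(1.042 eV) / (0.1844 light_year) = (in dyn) 9.57e-30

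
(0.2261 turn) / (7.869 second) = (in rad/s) 0.1805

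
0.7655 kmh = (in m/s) 0.2126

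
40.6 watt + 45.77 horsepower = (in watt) 3.417e+04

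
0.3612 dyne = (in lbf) 8.12e-07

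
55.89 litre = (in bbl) 0.3515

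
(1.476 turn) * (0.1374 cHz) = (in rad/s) 0.01274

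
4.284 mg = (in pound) 9.445e-06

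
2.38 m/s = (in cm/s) 238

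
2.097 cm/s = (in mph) 0.04691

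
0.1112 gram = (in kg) 0.0001112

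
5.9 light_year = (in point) 1.582e+20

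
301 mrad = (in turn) 0.04791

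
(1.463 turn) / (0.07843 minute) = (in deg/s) 111.9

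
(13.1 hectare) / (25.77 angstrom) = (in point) 1.441e+17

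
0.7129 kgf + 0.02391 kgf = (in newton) 7.226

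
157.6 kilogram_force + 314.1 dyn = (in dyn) 1.546e+08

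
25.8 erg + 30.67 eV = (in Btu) 2.445e-09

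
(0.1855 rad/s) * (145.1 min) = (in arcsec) 3.331e+08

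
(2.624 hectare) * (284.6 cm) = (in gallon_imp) 1.643e+07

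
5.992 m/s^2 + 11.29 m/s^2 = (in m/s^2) 17.28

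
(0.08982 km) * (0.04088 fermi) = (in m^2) 3.672e-15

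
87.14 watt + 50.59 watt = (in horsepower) 0.1847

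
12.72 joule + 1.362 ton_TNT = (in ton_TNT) 1.362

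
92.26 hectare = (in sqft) 9.931e+06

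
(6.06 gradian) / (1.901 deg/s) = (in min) 0.04782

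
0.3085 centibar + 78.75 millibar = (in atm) 0.08076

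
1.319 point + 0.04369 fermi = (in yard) 0.0005089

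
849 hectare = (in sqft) 9.139e+07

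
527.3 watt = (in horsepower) 0.7071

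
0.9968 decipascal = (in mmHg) 0.0007477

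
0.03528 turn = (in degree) 12.7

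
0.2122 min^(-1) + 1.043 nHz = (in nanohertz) 3.537e+06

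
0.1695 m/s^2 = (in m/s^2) 0.1695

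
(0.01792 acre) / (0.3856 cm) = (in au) 1.257e-07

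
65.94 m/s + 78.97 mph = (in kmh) 364.5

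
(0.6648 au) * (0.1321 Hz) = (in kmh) 4.73e+10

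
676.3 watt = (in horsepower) 0.9069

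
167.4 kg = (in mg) 1.674e+08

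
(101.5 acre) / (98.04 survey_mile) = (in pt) 7380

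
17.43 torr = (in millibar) 23.24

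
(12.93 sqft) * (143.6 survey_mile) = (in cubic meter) 2.776e+05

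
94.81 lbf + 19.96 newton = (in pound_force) 99.3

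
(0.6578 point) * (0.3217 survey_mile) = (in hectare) 1.201e-05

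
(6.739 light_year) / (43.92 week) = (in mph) 5.369e+09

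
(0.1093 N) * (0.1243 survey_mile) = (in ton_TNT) 5.226e-09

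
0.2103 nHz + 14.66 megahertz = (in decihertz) 1.466e+08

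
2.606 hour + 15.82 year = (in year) 15.82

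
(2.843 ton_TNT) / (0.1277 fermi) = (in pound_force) 2.094e+25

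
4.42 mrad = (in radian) 0.00442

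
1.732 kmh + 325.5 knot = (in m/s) 167.9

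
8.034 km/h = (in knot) 4.338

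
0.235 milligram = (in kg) 2.35e-07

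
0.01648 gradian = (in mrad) 0.2589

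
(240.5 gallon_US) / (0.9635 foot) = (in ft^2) 33.37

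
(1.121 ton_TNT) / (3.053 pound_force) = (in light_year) 3.651e-08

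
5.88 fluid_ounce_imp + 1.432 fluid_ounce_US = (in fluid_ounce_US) 7.081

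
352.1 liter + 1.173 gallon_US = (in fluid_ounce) 1.206e+04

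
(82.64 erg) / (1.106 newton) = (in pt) 0.02118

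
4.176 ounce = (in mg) 1.184e+05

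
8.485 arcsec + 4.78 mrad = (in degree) 0.2762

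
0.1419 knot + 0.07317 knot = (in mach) 0.0003249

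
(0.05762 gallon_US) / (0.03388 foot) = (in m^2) 0.02112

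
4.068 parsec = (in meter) 1.255e+17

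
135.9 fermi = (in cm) 1.359e-11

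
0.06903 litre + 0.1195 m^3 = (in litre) 119.6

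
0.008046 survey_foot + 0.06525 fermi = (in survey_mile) 1.524e-06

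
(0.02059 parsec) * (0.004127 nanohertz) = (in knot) 5097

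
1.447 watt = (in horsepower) 0.00194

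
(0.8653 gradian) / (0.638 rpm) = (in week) 3.364e-07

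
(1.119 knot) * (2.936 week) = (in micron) 1.022e+12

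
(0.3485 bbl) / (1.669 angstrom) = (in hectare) 3.32e+04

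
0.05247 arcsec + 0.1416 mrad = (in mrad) 0.1419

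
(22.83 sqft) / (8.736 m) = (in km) 0.0002428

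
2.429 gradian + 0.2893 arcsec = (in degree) 2.186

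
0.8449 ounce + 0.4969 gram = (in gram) 24.45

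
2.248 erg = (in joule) 2.248e-07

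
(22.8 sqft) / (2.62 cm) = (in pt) 2.292e+05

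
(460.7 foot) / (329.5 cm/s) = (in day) 0.0004932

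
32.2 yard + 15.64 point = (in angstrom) 2.945e+11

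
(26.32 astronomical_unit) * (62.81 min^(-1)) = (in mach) 1.211e+10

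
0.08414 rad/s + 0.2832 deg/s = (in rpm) 0.8507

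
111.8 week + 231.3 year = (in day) 8.521e+04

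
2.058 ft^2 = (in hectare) 1.912e-05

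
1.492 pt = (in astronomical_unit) 3.518e-15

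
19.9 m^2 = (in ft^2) 214.2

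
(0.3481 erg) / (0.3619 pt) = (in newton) 0.0002727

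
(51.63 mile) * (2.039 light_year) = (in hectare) 1.603e+17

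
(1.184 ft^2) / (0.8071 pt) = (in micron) 3.863e+08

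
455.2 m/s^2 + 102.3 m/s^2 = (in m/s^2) 557.5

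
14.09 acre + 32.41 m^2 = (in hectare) 5.705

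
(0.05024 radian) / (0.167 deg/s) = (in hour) 0.004788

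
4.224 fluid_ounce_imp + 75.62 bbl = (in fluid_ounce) 4.065e+05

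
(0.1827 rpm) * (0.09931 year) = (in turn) 9536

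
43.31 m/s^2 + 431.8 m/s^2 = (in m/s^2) 475.1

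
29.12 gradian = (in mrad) 457.4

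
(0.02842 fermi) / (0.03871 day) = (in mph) 1.901e-20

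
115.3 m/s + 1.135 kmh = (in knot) 224.7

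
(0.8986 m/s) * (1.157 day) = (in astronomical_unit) 6.005e-07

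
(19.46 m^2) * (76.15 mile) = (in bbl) 1.5e+07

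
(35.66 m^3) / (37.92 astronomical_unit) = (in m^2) 6.286e-12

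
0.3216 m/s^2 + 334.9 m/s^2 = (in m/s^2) 335.2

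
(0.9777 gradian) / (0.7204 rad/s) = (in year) 6.76e-10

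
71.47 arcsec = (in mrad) 0.3465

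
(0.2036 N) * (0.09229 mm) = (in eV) 1.173e+14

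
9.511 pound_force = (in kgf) 4.314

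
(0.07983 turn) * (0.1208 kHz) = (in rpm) 578.6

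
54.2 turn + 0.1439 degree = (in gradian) 2.168e+04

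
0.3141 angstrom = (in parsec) 1.018e-27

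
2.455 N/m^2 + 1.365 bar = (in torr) 1024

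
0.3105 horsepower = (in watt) 231.5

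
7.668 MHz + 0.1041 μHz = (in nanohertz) 7.668e+15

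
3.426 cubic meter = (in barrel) 21.55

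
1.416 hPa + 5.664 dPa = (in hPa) 1.422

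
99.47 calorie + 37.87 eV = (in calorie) 99.47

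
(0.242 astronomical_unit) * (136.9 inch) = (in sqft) 1.355e+12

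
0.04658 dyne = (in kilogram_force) 4.75e-08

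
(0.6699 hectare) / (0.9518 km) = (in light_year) 7.439e-16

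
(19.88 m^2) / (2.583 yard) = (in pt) 2.386e+04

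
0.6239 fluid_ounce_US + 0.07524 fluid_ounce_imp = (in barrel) 0.0001295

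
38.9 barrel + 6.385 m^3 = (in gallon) 3321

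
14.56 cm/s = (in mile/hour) 0.3257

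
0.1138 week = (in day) 0.7966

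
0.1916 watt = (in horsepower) 0.0002569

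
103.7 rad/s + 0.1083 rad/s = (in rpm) 991.3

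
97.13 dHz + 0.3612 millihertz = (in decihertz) 97.13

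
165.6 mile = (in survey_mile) 165.6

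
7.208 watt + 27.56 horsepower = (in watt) 2.056e+04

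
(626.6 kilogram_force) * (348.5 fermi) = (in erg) 0.02141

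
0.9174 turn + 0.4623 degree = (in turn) 0.9187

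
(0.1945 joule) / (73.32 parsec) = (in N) 8.597e-20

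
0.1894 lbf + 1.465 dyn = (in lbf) 0.1894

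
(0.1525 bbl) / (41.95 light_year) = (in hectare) 6.109e-24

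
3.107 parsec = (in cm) 9.587e+18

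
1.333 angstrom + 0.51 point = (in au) 1.203e-15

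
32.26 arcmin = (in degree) 0.5377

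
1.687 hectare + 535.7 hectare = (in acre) 1328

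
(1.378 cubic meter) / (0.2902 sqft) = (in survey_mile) 0.03176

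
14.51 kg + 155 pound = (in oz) 2992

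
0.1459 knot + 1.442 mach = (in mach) 1.442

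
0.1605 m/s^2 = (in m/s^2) 0.1605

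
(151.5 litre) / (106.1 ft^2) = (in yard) 0.01681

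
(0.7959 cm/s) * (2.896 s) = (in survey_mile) 1.432e-05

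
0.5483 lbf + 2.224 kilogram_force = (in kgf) 2.473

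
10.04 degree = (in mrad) 175.2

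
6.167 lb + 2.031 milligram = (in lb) 6.167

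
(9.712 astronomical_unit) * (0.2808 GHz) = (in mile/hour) 9.126e+20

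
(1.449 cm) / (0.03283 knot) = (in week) 1.419e-06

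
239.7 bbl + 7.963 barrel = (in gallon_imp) 8661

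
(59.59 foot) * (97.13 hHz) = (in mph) 3.946e+05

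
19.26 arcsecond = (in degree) 0.00535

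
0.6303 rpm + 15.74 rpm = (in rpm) 16.37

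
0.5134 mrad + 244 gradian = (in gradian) 244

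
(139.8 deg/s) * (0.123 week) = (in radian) 1.815e+05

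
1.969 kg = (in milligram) 1.969e+06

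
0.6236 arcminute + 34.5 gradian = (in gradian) 34.51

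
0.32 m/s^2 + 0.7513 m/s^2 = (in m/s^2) 1.071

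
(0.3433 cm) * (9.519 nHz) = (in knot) 6.352e-11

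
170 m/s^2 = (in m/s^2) 170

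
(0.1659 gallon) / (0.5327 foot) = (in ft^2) 0.04163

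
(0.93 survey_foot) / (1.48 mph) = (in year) 1.359e-08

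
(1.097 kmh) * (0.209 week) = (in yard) 4.212e+04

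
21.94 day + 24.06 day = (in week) 6.571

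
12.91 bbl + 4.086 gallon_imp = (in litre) 2071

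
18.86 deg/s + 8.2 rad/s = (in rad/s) 8.529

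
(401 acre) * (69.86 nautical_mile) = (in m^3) 2.1e+11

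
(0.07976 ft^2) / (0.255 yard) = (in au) 2.124e-13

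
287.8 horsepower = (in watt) 2.146e+05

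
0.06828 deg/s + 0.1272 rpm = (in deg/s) 0.8315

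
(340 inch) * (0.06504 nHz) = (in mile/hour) 1.256e-09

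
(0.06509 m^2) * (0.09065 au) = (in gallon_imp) 1.942e+11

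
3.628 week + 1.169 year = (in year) 1.239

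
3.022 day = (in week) 0.4317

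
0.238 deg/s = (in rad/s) 0.004154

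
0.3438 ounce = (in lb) 0.02149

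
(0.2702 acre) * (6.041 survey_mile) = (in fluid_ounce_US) 3.595e+11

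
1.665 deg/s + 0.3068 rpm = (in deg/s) 3.506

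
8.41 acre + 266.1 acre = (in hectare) 111.1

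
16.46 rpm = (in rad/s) 1.724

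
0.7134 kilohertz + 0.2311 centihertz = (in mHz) 7.134e+05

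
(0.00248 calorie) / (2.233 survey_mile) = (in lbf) 6.491e-07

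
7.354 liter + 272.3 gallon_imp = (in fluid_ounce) 4.211e+04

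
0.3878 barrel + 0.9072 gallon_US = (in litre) 65.09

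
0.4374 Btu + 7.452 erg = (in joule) 461.5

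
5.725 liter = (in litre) 5.725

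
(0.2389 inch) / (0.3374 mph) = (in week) 6.652e-08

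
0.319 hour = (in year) 3.642e-05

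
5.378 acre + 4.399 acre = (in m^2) 3.957e+04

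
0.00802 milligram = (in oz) 2.829e-07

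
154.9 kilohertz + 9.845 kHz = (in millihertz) 1.647e+08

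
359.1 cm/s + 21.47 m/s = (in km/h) 90.22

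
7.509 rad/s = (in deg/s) 430.2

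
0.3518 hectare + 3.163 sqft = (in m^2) 3518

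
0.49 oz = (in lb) 0.03062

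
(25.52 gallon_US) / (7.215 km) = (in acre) 3.309e-09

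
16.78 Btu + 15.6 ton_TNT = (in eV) 4.074e+29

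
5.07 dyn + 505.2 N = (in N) 505.2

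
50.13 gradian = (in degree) 45.12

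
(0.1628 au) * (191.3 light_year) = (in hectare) 4.408e+24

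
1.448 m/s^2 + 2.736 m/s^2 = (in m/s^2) 4.184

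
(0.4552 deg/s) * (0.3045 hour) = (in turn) 1.386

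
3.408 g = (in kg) 0.003408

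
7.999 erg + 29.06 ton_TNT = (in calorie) 2.906e+10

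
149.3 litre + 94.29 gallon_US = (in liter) 506.2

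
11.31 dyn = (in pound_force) 2.543e-05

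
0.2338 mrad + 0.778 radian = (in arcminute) 2675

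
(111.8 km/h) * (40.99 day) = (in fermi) 1.1e+23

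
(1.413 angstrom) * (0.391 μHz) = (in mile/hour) 1.236e-16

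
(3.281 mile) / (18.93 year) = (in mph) 1.979e-05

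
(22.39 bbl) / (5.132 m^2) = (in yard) 0.7586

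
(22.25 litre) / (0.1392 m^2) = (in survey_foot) 0.5244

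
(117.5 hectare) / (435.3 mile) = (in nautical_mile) 0.0009056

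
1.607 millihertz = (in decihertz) 0.01607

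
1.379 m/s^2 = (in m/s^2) 1.379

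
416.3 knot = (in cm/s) 2.142e+04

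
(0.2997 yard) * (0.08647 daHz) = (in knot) 0.4606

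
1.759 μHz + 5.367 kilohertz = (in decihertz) 5.367e+04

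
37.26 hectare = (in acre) 92.07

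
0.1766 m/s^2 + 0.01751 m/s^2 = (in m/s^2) 0.1941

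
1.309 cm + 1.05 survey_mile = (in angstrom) 1.69e+13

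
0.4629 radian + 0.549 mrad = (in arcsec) 9.559e+04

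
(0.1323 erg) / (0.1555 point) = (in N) 0.0002412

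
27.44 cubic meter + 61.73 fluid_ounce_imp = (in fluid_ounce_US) 9.279e+05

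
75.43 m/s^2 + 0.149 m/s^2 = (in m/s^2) 75.58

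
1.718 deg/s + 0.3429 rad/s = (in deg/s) 21.36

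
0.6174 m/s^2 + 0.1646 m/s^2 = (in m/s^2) 0.782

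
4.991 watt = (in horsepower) 0.006693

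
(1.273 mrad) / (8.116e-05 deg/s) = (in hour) 0.2496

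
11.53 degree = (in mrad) 201.2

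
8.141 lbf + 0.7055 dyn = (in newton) 36.21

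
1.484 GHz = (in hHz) 1.484e+07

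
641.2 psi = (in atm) 43.63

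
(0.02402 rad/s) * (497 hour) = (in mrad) 4.298e+07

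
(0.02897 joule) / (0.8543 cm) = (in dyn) 3.391e+05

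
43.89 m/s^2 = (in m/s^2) 43.89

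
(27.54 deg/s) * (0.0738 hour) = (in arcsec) 2.634e+07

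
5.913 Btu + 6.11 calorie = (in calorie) 1497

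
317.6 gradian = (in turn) 0.794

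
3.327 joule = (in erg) 3.327e+07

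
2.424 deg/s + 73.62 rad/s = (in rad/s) 73.66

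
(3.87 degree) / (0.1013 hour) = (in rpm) 0.001769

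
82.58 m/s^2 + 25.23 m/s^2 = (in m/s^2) 107.8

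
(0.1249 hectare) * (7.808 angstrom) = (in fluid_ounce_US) 0.03298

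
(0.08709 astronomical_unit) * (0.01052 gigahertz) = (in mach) 4.025e+14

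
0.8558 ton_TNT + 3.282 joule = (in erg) 3.581e+16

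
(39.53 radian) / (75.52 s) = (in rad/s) 0.5234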